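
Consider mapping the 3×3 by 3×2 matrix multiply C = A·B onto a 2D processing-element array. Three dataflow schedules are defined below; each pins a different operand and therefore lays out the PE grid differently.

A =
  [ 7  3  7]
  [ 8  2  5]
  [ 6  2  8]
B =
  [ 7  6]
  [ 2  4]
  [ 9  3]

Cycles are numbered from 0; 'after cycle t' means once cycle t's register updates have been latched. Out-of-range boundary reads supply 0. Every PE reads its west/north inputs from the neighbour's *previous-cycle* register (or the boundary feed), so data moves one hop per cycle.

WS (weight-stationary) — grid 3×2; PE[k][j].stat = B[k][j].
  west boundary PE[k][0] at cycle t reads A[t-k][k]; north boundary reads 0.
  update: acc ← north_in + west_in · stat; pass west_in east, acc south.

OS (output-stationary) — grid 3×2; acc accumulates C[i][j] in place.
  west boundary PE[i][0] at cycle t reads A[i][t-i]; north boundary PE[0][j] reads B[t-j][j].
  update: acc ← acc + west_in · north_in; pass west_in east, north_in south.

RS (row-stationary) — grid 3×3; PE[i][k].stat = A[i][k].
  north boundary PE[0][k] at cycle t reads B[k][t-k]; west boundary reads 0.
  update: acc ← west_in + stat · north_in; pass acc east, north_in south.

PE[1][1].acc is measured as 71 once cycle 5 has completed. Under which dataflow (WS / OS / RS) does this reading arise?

— WS: 3×2; PE[1][1] trace:
  [0] (1,1) acc=0 (h:0 v:0)
  [1] (1,1) acc=0 (h:0 v:0)
  [2] (1,1) acc=54 (h:3 v:54)
  [3] (1,1) acc=56 (h:2 v:56)
  [4] (1,1) acc=44 (h:2 v:44)
  [5] (1,1) acc=0 (h:0 v:0)
— OS: 3×2; PE[1][1] trace:
  [0] (1,1) acc=0 (h:0 v:0)
  [1] (1,1) acc=0 (h:0 v:0)
  [2] (1,1) acc=48 (h:8 v:6)
  [3] (1,1) acc=56 (h:2 v:4)
  [4] (1,1) acc=71 (h:5 v:3)
  [5] (1,1) acc=71 (h:0 v:0)
— RS: 3×3; PE[1][1] trace:
  [0] (1,1) acc=0 (h:0 v:0)
  [1] (1,1) acc=0 (h:0 v:0)
  [2] (1,1) acc=60 (h:60 v:2)
  [3] (1,1) acc=56 (h:56 v:4)
  [4] (1,1) acc=0 (h:0 v:0)
  [5] (1,1) acc=0 (h:0 v:0)

dataflow = OS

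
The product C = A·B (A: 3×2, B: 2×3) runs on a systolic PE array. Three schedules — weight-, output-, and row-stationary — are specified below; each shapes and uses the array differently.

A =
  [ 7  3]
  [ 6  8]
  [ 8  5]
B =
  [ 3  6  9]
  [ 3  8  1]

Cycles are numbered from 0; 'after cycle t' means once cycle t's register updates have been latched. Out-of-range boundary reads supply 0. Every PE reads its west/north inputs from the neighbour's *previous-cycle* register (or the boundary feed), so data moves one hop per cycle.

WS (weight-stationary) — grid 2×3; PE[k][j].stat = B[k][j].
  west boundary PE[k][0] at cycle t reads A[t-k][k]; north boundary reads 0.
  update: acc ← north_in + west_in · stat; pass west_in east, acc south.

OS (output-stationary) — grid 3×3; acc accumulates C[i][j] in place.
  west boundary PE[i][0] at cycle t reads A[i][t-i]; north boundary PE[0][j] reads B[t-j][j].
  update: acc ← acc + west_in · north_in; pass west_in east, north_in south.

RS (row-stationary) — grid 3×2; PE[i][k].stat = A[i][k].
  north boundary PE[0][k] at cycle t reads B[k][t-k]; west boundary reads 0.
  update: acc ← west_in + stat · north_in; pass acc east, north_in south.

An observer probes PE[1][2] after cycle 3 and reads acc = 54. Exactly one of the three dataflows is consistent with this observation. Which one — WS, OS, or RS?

dataflow = OS

WS [2×3] PE[1][2] across cycles:
  @0  [1,2]  acc 0  |  →0  ↓0
  @1  [1,2]  acc 0  |  →0  ↓0
  @2  [1,2]  acc 0  |  →0  ↓0
  @3  [1,2]  acc 66  |  →3  ↓66
OS [3×3] PE[1][2] across cycles:
  @0  [1,2]  acc 0  |  →0  ↓0
  @1  [1,2]  acc 0  |  →0  ↓0
  @2  [1,2]  acc 0  |  →0  ↓0
  @3  [1,2]  acc 54  |  →6  ↓9
RS: PE[1][2] is outside its 3×2 grid.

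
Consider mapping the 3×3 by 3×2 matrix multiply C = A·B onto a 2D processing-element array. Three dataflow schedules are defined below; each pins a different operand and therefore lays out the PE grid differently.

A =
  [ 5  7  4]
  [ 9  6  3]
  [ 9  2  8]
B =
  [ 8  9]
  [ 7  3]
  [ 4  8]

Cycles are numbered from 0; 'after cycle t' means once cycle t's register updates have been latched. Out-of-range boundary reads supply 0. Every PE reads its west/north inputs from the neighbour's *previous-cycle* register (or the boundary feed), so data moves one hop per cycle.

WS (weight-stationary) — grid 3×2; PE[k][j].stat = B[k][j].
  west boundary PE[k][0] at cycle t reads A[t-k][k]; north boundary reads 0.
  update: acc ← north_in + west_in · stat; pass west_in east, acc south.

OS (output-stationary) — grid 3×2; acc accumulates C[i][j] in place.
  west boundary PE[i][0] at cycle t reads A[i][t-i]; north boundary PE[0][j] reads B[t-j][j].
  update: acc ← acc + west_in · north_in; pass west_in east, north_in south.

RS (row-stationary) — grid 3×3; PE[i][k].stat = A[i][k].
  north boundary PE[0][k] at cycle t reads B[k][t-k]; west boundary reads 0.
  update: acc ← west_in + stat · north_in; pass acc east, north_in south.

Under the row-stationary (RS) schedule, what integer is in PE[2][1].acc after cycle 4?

PE[2][1].acc = 87

RS on a 3×3 grid — tracing PE[2][1] and its feeders:
  cycle 0: PE[1][1] → acc 0, east 0, south 0
  cycle 0: PE[2][0] → acc 0, east 0, south 0
  cycle 0: PE[2][1] → acc 0, east 0, south 0
  cycle 1: PE[1][1] → acc 0, east 0, south 0
  cycle 1: PE[2][0] → acc 0, east 0, south 0
  cycle 1: PE[2][1] → acc 0, east 0, south 0
  cycle 2: PE[1][1] → acc 114, east 114, south 7
  cycle 2: PE[2][0] → acc 72, east 72, south 8
  cycle 2: PE[2][1] → acc 0, east 0, south 0
  cycle 3: PE[1][1] → acc 99, east 99, south 3
  cycle 3: PE[2][0] → acc 81, east 81, south 9
  cycle 3: PE[2][1] → acc 86, east 86, south 7
  cycle 4: PE[1][1] → acc 0, east 0, south 0
  cycle 4: PE[2][0] → acc 0, east 0, south 0
  cycle 4: PE[2][1] → acc 87, east 87, south 3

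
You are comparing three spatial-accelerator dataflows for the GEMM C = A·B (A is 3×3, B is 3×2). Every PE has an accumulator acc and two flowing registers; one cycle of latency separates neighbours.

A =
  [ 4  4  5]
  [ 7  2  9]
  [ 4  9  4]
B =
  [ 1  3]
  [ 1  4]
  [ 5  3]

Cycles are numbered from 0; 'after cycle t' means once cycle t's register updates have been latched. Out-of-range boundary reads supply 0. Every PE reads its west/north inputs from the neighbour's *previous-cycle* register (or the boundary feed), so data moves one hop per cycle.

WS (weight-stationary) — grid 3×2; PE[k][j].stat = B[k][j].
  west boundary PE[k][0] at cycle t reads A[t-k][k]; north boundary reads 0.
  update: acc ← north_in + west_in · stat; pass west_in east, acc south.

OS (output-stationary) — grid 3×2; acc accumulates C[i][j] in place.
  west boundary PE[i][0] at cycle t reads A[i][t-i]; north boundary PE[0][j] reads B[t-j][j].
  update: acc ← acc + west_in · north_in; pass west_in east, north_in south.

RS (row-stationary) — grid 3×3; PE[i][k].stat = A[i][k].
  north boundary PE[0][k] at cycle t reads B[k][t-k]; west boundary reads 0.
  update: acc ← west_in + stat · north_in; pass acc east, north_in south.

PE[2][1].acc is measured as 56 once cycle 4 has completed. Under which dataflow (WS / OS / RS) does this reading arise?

dataflow = WS

WS [3×2] PE[2][1] across cycles:
  t=0 PE[2][1]: acc=0 h=0 v=0
  t=1 PE[2][1]: acc=0 h=0 v=0
  t=2 PE[2][1]: acc=0 h=0 v=0
  t=3 PE[2][1]: acc=43 h=5 v=43
  t=4 PE[2][1]: acc=56 h=9 v=56
OS [3×2] PE[2][1] across cycles:
  t=0 PE[2][1]: acc=0 h=0 v=0
  t=1 PE[2][1]: acc=0 h=0 v=0
  t=2 PE[2][1]: acc=0 h=0 v=0
  t=3 PE[2][1]: acc=12 h=4 v=3
  t=4 PE[2][1]: acc=48 h=9 v=4
RS [3×3] PE[2][1] across cycles:
  t=0 PE[2][1]: acc=0 h=0 v=0
  t=1 PE[2][1]: acc=0 h=0 v=0
  t=2 PE[2][1]: acc=0 h=0 v=0
  t=3 PE[2][1]: acc=13 h=13 v=1
  t=4 PE[2][1]: acc=48 h=48 v=4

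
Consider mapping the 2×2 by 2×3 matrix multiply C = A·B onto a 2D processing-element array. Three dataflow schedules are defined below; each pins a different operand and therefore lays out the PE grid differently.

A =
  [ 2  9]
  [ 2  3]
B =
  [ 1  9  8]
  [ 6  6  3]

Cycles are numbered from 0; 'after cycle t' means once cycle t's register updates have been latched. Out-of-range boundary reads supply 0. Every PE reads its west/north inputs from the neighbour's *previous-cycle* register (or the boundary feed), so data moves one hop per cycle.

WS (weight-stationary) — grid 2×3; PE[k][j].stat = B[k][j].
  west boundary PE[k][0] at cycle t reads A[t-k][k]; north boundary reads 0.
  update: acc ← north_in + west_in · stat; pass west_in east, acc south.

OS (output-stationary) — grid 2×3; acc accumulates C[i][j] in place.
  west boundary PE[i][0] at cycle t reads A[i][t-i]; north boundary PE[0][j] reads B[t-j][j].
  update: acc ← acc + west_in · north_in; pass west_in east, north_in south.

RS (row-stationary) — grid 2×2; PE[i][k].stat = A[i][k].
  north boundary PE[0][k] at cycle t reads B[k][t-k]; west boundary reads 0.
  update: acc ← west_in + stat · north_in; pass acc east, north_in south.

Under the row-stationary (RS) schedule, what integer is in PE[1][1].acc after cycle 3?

Tracing RS — 2×2 array, target PE[1][1]:
  c0 r0c1: 0 / 0 / 0
  c0 r1c0: 0 / 0 / 0
  c0 r1c1: 0 / 0 / 0
  c1 r0c1: 56 / 56 / 6
  c1 r1c0: 2 / 2 / 1
  c1 r1c1: 0 / 0 / 0
  c2 r0c1: 72 / 72 / 6
  c2 r1c0: 18 / 18 / 9
  c2 r1c1: 20 / 20 / 6
  c3 r0c1: 43 / 43 / 3
  c3 r1c0: 16 / 16 / 8
  c3 r1c1: 36 / 36 / 6

PE[1][1].acc = 36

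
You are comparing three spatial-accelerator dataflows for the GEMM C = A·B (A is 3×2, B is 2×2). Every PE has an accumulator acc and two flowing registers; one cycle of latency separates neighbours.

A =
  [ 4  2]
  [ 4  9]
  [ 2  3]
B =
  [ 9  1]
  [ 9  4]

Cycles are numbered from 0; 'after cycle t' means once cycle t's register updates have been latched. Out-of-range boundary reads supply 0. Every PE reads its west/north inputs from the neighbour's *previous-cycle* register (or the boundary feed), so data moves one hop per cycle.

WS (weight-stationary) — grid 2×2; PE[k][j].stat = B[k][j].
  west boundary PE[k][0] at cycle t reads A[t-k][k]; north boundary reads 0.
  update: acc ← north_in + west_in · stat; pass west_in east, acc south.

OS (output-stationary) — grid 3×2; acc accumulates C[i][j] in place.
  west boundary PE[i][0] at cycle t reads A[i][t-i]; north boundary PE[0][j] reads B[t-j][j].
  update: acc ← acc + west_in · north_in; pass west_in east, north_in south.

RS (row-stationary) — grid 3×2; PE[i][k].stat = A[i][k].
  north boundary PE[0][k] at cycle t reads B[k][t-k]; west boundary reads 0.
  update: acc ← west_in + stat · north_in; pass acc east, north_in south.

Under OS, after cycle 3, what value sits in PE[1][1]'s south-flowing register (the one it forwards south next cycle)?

register = 4

Tracing OS — 3×2 array, target PE[1][1]:
  cycle 0: PE[0][1] → acc 0, east 0, south 0
  cycle 0: PE[1][0] → acc 0, east 0, south 0
  cycle 0: PE[1][1] → acc 0, east 0, south 0
  cycle 1: PE[0][1] → acc 4, east 4, south 1
  cycle 1: PE[1][0] → acc 36, east 4, south 9
  cycle 1: PE[1][1] → acc 0, east 0, south 0
  cycle 2: PE[0][1] → acc 12, east 2, south 4
  cycle 2: PE[1][0] → acc 117, east 9, south 9
  cycle 2: PE[1][1] → acc 4, east 4, south 1
  cycle 3: PE[0][1] → acc 12, east 0, south 0
  cycle 3: PE[1][0] → acc 117, east 0, south 0
  cycle 3: PE[1][1] → acc 40, east 9, south 4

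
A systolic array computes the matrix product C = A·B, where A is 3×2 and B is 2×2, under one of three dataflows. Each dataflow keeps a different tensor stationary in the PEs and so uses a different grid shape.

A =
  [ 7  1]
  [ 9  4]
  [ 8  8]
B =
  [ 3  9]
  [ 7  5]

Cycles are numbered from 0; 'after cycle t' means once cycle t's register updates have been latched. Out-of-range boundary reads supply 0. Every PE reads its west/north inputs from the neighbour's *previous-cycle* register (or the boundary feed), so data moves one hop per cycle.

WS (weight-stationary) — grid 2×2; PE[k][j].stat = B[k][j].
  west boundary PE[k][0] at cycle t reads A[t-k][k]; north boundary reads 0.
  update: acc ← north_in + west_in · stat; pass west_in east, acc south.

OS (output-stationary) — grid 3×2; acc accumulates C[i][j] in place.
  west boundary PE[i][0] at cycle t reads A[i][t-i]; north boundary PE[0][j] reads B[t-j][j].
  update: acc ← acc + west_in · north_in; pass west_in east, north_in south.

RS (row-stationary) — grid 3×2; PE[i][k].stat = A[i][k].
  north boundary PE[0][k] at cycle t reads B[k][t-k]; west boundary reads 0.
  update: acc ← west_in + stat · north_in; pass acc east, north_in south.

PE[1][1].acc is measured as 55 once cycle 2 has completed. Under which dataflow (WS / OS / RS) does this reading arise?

dataflow = RS

— WS: 2×2; PE[1][1] trace:
  0: (1,1).acc=0  regs=<0,0>
  1: (1,1).acc=0  regs=<0,0>
  2: (1,1).acc=68  regs=<1,68>
— OS: 3×2; PE[1][1] trace:
  0: (1,1).acc=0  regs=<0,0>
  1: (1,1).acc=0  regs=<0,0>
  2: (1,1).acc=81  regs=<9,9>
— RS: 3×2; PE[1][1] trace:
  0: (1,1).acc=0  regs=<0,0>
  1: (1,1).acc=0  regs=<0,0>
  2: (1,1).acc=55  regs=<55,7>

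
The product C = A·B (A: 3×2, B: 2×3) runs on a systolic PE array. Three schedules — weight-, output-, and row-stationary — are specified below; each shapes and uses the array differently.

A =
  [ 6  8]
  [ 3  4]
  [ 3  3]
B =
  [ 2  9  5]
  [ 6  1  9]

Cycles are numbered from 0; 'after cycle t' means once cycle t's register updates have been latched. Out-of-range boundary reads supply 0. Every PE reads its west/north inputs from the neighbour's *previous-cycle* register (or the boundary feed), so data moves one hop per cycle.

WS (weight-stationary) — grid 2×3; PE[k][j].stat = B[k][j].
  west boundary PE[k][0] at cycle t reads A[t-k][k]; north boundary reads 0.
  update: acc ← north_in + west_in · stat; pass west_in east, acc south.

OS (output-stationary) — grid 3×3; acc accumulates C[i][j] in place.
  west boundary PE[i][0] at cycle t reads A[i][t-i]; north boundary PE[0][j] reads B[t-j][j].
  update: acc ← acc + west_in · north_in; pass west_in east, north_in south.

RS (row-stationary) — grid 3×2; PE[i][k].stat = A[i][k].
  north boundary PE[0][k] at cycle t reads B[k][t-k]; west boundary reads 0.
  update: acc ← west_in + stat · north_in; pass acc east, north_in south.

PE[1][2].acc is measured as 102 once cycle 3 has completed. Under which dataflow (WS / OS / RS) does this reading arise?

dataflow = WS

WS (2×3 grid), PE[1][2]:
  c0 r1c2: 0 / 0 / 0
  c1 r1c2: 0 / 0 / 0
  c2 r1c2: 0 / 0 / 0
  c3 r1c2: 102 / 8 / 102
OS (3×3 grid), PE[1][2]:
  c0 r1c2: 0 / 0 / 0
  c1 r1c2: 0 / 0 / 0
  c2 r1c2: 0 / 0 / 0
  c3 r1c2: 15 / 3 / 5
— RS: 3×2 array has no PE[1][2].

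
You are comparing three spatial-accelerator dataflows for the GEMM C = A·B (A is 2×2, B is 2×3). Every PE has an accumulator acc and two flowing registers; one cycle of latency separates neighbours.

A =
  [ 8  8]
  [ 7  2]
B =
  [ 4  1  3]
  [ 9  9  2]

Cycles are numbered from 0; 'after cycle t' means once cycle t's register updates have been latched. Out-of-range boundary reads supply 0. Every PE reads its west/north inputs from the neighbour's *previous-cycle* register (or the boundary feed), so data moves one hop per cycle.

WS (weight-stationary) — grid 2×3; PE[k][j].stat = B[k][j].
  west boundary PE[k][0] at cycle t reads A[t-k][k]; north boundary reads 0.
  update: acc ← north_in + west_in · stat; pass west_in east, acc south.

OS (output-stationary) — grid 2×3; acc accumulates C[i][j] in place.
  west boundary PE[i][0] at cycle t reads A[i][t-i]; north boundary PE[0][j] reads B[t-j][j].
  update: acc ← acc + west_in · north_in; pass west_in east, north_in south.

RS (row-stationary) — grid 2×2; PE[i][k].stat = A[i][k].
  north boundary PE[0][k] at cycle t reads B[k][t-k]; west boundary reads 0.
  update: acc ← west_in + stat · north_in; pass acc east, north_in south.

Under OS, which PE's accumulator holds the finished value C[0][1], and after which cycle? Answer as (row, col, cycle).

(row, col, cycle) = (0, 1, 2)

OS — PE[0][1] is where C[0][1] collects:
  [0] (0,1) acc=0 (h:0 v:0)
  [1] (0,1) acc=8 (h:8 v:1)
  [2] (0,1) acc=80 (h:8 v:9)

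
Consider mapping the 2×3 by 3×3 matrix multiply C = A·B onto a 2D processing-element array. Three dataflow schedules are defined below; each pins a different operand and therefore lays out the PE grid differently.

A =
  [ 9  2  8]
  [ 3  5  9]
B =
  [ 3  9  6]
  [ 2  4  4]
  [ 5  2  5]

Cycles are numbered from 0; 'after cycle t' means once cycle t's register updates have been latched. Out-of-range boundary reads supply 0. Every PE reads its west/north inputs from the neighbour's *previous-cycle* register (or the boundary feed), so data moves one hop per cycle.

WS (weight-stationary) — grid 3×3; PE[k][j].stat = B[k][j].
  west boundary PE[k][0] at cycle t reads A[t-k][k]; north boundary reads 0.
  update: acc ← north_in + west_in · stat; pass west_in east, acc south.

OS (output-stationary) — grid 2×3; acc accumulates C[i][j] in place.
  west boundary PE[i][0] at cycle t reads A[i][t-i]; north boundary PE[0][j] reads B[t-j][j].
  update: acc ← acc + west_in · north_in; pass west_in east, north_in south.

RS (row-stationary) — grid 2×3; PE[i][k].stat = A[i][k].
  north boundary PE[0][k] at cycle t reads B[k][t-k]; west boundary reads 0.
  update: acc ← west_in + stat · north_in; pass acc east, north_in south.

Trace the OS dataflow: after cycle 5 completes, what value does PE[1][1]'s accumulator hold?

OS 2×3: PE[1][1] cycle-by-cycle (with neighbour feeds):
  [0] (0,1) acc=0 (h:0 v:0)
  [0] (1,0) acc=0 (h:0 v:0)
  [0] (1,1) acc=0 (h:0 v:0)
  [1] (0,1) acc=81 (h:9 v:9)
  [1] (1,0) acc=9 (h:3 v:3)
  [1] (1,1) acc=0 (h:0 v:0)
  [2] (0,1) acc=89 (h:2 v:4)
  [2] (1,0) acc=19 (h:5 v:2)
  [2] (1,1) acc=27 (h:3 v:9)
  [3] (0,1) acc=105 (h:8 v:2)
  [3] (1,0) acc=64 (h:9 v:5)
  [3] (1,1) acc=47 (h:5 v:4)
  [4] (0,1) acc=105 (h:0 v:0)
  [4] (1,0) acc=64 (h:0 v:0)
  [4] (1,1) acc=65 (h:9 v:2)
  [5] (0,1) acc=105 (h:0 v:0)
  [5] (1,0) acc=64 (h:0 v:0)
  [5] (1,1) acc=65 (h:0 v:0)

PE[1][1].acc = 65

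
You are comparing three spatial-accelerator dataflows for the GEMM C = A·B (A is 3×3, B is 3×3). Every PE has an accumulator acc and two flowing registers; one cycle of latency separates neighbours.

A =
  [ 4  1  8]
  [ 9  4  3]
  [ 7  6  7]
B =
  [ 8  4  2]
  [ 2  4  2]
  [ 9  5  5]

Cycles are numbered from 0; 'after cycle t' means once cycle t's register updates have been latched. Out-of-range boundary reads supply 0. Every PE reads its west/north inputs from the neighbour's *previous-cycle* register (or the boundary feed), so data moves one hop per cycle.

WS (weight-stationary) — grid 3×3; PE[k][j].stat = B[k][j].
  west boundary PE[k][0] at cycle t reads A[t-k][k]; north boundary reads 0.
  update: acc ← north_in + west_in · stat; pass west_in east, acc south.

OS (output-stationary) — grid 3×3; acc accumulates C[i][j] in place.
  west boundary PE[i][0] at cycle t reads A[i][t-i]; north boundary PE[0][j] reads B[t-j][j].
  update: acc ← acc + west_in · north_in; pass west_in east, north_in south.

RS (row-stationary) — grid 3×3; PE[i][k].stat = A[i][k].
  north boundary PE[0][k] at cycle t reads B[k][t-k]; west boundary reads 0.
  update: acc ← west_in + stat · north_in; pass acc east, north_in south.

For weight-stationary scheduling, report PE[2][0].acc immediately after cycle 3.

WS on a 3×3 grid — tracing PE[2][0] and its feeders:
  t=0 PE[1][0]: acc=0 h=0 v=0
  t=0 PE[2][0]: acc=0 h=0 v=0
  t=1 PE[1][0]: acc=34 h=1 v=34
  t=1 PE[2][0]: acc=0 h=0 v=0
  t=2 PE[1][0]: acc=80 h=4 v=80
  t=2 PE[2][0]: acc=106 h=8 v=106
  t=3 PE[1][0]: acc=68 h=6 v=68
  t=3 PE[2][0]: acc=107 h=3 v=107

PE[2][0].acc = 107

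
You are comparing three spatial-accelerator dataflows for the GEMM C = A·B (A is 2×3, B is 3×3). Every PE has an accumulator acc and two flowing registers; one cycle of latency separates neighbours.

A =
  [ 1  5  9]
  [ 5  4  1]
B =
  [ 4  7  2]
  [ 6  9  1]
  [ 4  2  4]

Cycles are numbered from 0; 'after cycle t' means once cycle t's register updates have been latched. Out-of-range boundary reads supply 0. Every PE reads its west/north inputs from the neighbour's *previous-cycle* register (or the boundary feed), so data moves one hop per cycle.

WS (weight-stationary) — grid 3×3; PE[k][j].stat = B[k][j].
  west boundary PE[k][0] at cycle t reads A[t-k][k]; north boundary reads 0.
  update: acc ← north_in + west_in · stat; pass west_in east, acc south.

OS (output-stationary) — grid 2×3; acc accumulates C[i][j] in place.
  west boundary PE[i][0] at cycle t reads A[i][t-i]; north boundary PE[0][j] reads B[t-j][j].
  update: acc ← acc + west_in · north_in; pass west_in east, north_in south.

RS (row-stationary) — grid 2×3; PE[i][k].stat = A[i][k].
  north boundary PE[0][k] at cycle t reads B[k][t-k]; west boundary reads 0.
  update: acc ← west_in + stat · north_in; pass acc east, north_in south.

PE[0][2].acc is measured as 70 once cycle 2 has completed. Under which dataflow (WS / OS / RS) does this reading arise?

— WS: 3×3; PE[0][2] trace:
  step 0 · PE0,2: acc=0; fwd→0 fwd↓0
  step 1 · PE0,2: acc=0; fwd→0 fwd↓0
  step 2 · PE0,2: acc=2; fwd→1 fwd↓2
— OS: 2×3; PE[0][2] trace:
  step 0 · PE0,2: acc=0; fwd→0 fwd↓0
  step 1 · PE0,2: acc=0; fwd→0 fwd↓0
  step 2 · PE0,2: acc=2; fwd→1 fwd↓2
— RS: 2×3; PE[0][2] trace:
  step 0 · PE0,2: acc=0; fwd→0 fwd↓0
  step 1 · PE0,2: acc=0; fwd→0 fwd↓0
  step 2 · PE0,2: acc=70; fwd→70 fwd↓4

dataflow = RS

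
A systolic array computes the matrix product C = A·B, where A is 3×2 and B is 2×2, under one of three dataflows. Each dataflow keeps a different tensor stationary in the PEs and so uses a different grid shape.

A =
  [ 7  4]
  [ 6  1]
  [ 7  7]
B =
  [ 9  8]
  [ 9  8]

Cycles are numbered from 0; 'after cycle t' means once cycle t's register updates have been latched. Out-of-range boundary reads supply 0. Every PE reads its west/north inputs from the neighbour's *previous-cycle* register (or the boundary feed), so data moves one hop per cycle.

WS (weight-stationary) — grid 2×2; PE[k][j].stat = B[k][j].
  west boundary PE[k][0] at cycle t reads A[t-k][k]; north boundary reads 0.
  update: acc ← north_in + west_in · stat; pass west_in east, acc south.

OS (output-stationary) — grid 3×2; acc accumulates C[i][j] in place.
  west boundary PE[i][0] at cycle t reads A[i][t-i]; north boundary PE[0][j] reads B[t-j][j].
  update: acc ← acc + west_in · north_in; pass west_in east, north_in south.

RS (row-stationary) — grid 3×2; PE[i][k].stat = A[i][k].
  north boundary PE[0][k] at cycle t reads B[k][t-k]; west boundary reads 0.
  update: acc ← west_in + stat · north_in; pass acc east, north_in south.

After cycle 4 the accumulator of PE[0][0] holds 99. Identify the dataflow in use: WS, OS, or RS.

dataflow = OS

Under WS (2×2), PE[0][0]:
  [0] (0,0) acc=63 (h:7 v:63)
  [1] (0,0) acc=54 (h:6 v:54)
  [2] (0,0) acc=63 (h:7 v:63)
  [3] (0,0) acc=0 (h:0 v:0)
  [4] (0,0) acc=0 (h:0 v:0)
Under OS (3×2), PE[0][0]:
  [0] (0,0) acc=63 (h:7 v:9)
  [1] (0,0) acc=99 (h:4 v:9)
  [2] (0,0) acc=99 (h:0 v:0)
  [3] (0,0) acc=99 (h:0 v:0)
  [4] (0,0) acc=99 (h:0 v:0)
Under RS (3×2), PE[0][0]:
  [0] (0,0) acc=63 (h:63 v:9)
  [1] (0,0) acc=56 (h:56 v:8)
  [2] (0,0) acc=0 (h:0 v:0)
  [3] (0,0) acc=0 (h:0 v:0)
  [4] (0,0) acc=0 (h:0 v:0)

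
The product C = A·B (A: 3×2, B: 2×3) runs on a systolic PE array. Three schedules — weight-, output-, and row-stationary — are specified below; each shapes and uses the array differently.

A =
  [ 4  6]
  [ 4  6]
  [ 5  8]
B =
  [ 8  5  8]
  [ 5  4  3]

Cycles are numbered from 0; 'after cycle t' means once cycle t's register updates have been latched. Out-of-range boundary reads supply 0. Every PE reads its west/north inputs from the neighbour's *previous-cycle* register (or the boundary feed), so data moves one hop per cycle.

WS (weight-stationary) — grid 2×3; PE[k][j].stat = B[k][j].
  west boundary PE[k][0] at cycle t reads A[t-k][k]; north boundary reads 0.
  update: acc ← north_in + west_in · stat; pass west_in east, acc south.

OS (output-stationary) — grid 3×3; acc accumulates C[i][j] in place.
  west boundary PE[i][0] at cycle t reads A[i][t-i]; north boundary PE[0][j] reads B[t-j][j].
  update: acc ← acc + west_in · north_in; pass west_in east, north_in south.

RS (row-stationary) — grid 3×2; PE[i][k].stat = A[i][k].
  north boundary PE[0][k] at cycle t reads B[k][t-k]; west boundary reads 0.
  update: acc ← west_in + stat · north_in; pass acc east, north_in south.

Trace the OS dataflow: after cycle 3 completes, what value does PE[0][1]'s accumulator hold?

OS on a 3×3 grid — tracing PE[0][1] and its feeders:
  [0] (0,0) acc=32 (h:4 v:8)
  [0] (0,1) acc=0 (h:0 v:0)
  [1] (0,0) acc=62 (h:6 v:5)
  [1] (0,1) acc=20 (h:4 v:5)
  [2] (0,0) acc=62 (h:0 v:0)
  [2] (0,1) acc=44 (h:6 v:4)
  [3] (0,0) acc=62 (h:0 v:0)
  [3] (0,1) acc=44 (h:0 v:0)

PE[0][1].acc = 44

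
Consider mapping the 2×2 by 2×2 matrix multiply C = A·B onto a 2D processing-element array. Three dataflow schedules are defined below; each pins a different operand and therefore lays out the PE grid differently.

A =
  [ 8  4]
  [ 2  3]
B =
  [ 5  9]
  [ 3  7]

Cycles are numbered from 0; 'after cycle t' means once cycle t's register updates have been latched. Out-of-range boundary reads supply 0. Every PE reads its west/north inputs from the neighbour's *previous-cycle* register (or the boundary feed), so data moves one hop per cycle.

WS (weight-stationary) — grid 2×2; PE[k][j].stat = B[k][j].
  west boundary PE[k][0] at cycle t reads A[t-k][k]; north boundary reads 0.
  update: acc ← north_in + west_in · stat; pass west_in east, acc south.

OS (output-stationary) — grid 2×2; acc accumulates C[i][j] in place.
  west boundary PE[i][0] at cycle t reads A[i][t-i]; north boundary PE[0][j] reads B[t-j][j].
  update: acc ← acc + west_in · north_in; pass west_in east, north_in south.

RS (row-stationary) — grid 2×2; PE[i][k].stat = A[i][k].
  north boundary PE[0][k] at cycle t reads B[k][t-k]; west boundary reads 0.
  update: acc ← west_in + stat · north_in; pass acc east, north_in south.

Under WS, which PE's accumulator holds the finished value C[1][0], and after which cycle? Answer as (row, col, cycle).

Under WS, C[1][0] lands at PE[1][0]:
  after 0 — PE[1][0] acc=0, pass-E 0, pass-S 0
  after 1 — PE[1][0] acc=52, pass-E 4, pass-S 52
  after 2 — PE[1][0] acc=19, pass-E 3, pass-S 19

(row, col, cycle) = (1, 0, 2)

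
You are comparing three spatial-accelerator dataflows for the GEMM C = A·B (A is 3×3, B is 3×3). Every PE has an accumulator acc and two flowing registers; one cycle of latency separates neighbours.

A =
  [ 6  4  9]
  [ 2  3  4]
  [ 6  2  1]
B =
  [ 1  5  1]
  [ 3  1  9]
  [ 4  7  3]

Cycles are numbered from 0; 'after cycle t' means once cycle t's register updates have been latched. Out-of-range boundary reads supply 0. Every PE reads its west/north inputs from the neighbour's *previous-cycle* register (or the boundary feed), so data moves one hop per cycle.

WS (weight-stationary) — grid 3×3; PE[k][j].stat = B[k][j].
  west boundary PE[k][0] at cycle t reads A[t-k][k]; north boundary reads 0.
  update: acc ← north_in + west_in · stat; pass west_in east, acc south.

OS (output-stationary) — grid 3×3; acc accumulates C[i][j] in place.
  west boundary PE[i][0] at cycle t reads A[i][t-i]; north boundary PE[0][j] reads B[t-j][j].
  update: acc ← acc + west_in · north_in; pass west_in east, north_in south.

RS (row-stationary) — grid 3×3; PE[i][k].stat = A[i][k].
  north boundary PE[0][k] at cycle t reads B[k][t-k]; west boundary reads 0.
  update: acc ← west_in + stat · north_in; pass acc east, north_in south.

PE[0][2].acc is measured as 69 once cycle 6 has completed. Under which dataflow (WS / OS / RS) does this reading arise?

dataflow = OS

WS [3×3] PE[0][2] across cycles:
  cycle 0: PE[0][2] → acc 0, east 0, south 0
  cycle 1: PE[0][2] → acc 0, east 0, south 0
  cycle 2: PE[0][2] → acc 6, east 6, south 6
  cycle 3: PE[0][2] → acc 2, east 2, south 2
  cycle 4: PE[0][2] → acc 6, east 6, south 6
  cycle 5: PE[0][2] → acc 0, east 0, south 0
  cycle 6: PE[0][2] → acc 0, east 0, south 0
OS [3×3] PE[0][2] across cycles:
  cycle 0: PE[0][2] → acc 0, east 0, south 0
  cycle 1: PE[0][2] → acc 0, east 0, south 0
  cycle 2: PE[0][2] → acc 6, east 6, south 1
  cycle 3: PE[0][2] → acc 42, east 4, south 9
  cycle 4: PE[0][2] → acc 69, east 9, south 3
  cycle 5: PE[0][2] → acc 69, east 0, south 0
  cycle 6: PE[0][2] → acc 69, east 0, south 0
RS [3×3] PE[0][2] across cycles:
  cycle 0: PE[0][2] → acc 0, east 0, south 0
  cycle 1: PE[0][2] → acc 0, east 0, south 0
  cycle 2: PE[0][2] → acc 54, east 54, south 4
  cycle 3: PE[0][2] → acc 97, east 97, south 7
  cycle 4: PE[0][2] → acc 69, east 69, south 3
  cycle 5: PE[0][2] → acc 0, east 0, south 0
  cycle 6: PE[0][2] → acc 0, east 0, south 0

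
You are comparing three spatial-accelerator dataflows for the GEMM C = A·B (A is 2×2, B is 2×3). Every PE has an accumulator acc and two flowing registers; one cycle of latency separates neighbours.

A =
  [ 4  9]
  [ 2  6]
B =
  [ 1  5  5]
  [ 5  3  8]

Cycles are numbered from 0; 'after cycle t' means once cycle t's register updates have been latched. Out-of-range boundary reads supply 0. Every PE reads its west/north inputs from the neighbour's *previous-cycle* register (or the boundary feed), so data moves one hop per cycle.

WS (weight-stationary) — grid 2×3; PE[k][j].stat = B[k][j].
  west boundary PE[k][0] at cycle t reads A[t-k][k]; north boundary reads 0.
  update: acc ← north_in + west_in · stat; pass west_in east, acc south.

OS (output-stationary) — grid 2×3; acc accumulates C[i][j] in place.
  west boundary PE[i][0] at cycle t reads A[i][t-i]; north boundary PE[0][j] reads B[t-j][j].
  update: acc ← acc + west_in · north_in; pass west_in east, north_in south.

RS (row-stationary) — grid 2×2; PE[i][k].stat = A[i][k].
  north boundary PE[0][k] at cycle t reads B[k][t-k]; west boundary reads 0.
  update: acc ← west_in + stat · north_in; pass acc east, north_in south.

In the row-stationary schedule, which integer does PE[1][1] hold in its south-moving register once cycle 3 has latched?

Tracing RS — 2×2 array, target PE[1][1]:
  0: (0,1).acc=0  regs=<0,0>
  0: (1,0).acc=0  regs=<0,0>
  0: (1,1).acc=0  regs=<0,0>
  1: (0,1).acc=49  regs=<49,5>
  1: (1,0).acc=2  regs=<2,1>
  1: (1,1).acc=0  regs=<0,0>
  2: (0,1).acc=47  regs=<47,3>
  2: (1,0).acc=10  regs=<10,5>
  2: (1,1).acc=32  regs=<32,5>
  3: (0,1).acc=92  regs=<92,8>
  3: (1,0).acc=10  regs=<10,5>
  3: (1,1).acc=28  regs=<28,3>

register = 3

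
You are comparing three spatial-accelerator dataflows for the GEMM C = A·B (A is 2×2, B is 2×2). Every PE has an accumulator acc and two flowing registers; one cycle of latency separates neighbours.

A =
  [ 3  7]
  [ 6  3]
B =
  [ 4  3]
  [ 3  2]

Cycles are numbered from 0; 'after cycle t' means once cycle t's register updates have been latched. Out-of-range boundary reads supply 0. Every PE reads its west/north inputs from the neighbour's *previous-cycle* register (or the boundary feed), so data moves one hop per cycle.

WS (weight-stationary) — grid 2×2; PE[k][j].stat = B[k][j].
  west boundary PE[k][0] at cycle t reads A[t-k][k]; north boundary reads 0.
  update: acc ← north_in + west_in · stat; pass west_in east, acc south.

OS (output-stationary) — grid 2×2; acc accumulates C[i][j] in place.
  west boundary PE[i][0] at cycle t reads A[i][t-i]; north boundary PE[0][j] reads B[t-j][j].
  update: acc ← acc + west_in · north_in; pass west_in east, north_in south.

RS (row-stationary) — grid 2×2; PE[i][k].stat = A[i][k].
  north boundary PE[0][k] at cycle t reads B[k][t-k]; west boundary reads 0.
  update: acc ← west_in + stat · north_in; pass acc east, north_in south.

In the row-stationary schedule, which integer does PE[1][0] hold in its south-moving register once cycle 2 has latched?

register = 3

Tracing RS — 2×2 array, target PE[1][0]:
  step 0 · PE0,0: acc=12; fwd→12 fwd↓4
  step 0 · PE1,0: acc=0; fwd→0 fwd↓0
  step 1 · PE0,0: acc=9; fwd→9 fwd↓3
  step 1 · PE1,0: acc=24; fwd→24 fwd↓4
  step 2 · PE0,0: acc=0; fwd→0 fwd↓0
  step 2 · PE1,0: acc=18; fwd→18 fwd↓3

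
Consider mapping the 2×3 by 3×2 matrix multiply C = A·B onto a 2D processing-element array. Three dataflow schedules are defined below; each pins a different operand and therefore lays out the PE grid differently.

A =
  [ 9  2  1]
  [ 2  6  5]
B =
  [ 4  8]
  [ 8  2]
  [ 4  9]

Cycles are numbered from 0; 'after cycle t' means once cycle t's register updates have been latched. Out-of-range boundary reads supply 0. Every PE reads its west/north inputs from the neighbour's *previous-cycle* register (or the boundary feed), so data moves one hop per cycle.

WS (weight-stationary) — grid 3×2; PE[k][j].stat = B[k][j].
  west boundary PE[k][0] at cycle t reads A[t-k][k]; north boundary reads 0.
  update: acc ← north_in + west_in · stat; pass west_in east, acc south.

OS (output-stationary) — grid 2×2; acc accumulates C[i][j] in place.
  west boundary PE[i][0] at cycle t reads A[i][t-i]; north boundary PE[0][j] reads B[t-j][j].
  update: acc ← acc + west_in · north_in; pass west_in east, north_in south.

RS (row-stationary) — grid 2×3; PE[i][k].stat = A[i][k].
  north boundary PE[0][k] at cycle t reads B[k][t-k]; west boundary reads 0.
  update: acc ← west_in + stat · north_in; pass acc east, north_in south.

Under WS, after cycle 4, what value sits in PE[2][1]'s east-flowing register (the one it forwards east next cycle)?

Tracing WS — 3×2 array, target PE[2][1]:
  cycle 0: PE[1][1] → acc 0, east 0, south 0
  cycle 0: PE[2][0] → acc 0, east 0, south 0
  cycle 0: PE[2][1] → acc 0, east 0, south 0
  cycle 1: PE[1][1] → acc 0, east 0, south 0
  cycle 1: PE[2][0] → acc 0, east 0, south 0
  cycle 1: PE[2][1] → acc 0, east 0, south 0
  cycle 2: PE[1][1] → acc 76, east 2, south 76
  cycle 2: PE[2][0] → acc 56, east 1, south 56
  cycle 2: PE[2][1] → acc 0, east 0, south 0
  cycle 3: PE[1][1] → acc 28, east 6, south 28
  cycle 3: PE[2][0] → acc 76, east 5, south 76
  cycle 3: PE[2][1] → acc 85, east 1, south 85
  cycle 4: PE[1][1] → acc 0, east 0, south 0
  cycle 4: PE[2][0] → acc 0, east 0, south 0
  cycle 4: PE[2][1] → acc 73, east 5, south 73

register = 5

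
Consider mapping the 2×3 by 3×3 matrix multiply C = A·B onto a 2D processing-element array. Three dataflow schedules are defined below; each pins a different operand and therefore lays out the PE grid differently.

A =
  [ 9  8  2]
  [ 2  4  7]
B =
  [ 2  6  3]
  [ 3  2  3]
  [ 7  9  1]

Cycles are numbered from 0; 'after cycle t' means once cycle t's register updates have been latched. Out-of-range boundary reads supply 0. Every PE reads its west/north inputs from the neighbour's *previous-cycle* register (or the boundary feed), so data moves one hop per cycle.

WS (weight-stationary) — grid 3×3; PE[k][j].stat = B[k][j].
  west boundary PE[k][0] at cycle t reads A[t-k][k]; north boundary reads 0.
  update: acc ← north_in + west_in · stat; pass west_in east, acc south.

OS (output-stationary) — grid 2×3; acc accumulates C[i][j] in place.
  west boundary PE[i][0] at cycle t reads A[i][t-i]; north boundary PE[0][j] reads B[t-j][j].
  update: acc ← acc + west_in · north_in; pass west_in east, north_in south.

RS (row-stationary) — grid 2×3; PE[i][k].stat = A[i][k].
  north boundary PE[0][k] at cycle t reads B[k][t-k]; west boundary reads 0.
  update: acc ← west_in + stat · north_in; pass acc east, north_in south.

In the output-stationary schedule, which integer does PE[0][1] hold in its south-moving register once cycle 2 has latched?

register = 2

Tracing OS — 2×3 array, target PE[0][1]:
  after 0 — PE[0][0] acc=18, pass-E 9, pass-S 2
  after 0 — PE[0][1] acc=0, pass-E 0, pass-S 0
  after 1 — PE[0][0] acc=42, pass-E 8, pass-S 3
  after 1 — PE[0][1] acc=54, pass-E 9, pass-S 6
  after 2 — PE[0][0] acc=56, pass-E 2, pass-S 7
  after 2 — PE[0][1] acc=70, pass-E 8, pass-S 2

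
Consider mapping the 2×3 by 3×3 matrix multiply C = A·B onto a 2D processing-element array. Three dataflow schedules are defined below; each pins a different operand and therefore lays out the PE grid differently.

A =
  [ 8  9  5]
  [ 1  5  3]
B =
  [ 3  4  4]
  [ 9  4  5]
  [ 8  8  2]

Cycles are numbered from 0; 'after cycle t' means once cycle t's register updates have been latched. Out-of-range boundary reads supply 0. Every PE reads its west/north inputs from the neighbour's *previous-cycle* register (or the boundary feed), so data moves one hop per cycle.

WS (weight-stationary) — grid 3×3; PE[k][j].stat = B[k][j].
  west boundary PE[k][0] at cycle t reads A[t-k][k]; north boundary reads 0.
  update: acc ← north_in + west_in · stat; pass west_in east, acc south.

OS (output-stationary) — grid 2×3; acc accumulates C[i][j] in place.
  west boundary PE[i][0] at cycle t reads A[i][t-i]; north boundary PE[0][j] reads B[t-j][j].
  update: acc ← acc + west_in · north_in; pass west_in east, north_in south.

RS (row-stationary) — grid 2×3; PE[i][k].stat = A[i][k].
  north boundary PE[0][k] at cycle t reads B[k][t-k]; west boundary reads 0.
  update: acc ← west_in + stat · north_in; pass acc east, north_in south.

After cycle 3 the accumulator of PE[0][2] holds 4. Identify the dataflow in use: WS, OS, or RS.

WS [3×3] PE[0][2] across cycles:
  t=0 PE[0][2]: acc=0 h=0 v=0
  t=1 PE[0][2]: acc=0 h=0 v=0
  t=2 PE[0][2]: acc=32 h=8 v=32
  t=3 PE[0][2]: acc=4 h=1 v=4
OS [2×3] PE[0][2] across cycles:
  t=0 PE[0][2]: acc=0 h=0 v=0
  t=1 PE[0][2]: acc=0 h=0 v=0
  t=2 PE[0][2]: acc=32 h=8 v=4
  t=3 PE[0][2]: acc=77 h=9 v=5
RS [2×3] PE[0][2] across cycles:
  t=0 PE[0][2]: acc=0 h=0 v=0
  t=1 PE[0][2]: acc=0 h=0 v=0
  t=2 PE[0][2]: acc=145 h=145 v=8
  t=3 PE[0][2]: acc=108 h=108 v=8

dataflow = WS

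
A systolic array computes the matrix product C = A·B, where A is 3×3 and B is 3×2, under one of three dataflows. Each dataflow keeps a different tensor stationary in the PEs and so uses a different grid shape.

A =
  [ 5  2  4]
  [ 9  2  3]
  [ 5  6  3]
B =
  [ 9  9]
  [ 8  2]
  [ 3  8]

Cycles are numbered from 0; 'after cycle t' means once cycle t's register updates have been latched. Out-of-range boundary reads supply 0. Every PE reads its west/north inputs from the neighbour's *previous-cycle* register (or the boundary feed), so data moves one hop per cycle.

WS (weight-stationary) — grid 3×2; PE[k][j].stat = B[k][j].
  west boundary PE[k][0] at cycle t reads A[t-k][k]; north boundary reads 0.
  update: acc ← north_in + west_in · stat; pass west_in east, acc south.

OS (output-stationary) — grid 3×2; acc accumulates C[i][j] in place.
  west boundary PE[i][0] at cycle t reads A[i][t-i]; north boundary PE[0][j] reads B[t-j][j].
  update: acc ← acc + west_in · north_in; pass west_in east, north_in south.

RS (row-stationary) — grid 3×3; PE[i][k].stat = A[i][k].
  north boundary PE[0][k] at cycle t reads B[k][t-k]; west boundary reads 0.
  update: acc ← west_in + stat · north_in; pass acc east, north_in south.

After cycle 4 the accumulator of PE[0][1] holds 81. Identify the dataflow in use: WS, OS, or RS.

Under WS (3×2), PE[0][1]:
  after 0 — PE[0][1] acc=0, pass-E 0, pass-S 0
  after 1 — PE[0][1] acc=45, pass-E 5, pass-S 45
  after 2 — PE[0][1] acc=81, pass-E 9, pass-S 81
  after 3 — PE[0][1] acc=45, pass-E 5, pass-S 45
  after 4 — PE[0][1] acc=0, pass-E 0, pass-S 0
Under OS (3×2), PE[0][1]:
  after 0 — PE[0][1] acc=0, pass-E 0, pass-S 0
  after 1 — PE[0][1] acc=45, pass-E 5, pass-S 9
  after 2 — PE[0][1] acc=49, pass-E 2, pass-S 2
  after 3 — PE[0][1] acc=81, pass-E 4, pass-S 8
  after 4 — PE[0][1] acc=81, pass-E 0, pass-S 0
Under RS (3×3), PE[0][1]:
  after 0 — PE[0][1] acc=0, pass-E 0, pass-S 0
  after 1 — PE[0][1] acc=61, pass-E 61, pass-S 8
  after 2 — PE[0][1] acc=49, pass-E 49, pass-S 2
  after 3 — PE[0][1] acc=0, pass-E 0, pass-S 0
  after 4 — PE[0][1] acc=0, pass-E 0, pass-S 0

dataflow = OS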